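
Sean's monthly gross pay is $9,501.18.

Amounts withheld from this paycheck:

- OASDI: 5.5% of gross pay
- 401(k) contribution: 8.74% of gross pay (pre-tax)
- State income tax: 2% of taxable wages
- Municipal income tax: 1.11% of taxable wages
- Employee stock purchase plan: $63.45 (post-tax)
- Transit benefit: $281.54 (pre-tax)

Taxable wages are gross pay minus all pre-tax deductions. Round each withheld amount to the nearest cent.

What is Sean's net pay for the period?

Transit benefit: $281.54
401(k) contribution: $9,501.18 × 0.0874 = $830.40
Pre-tax total = $281.54 + $830.40 = $1,111.94
Taxable wages = $9,501.18 − $1,111.94 = $8,389.24
Municipal income tax: $8,389.24 × 0.0111 = $93.12
State income tax: $8,389.24 × 0.02 = $167.78
OASDI: $9,501.18 × 0.055 = $522.56
Employee stock purchase plan: $63.45
Total deductions = $281.54 + $830.40 + $93.12 + $167.78 + $522.56 + $63.45 = $1,958.85
Net pay = $9,501.18 − $1,958.85 = $7,542.33

$7,542.33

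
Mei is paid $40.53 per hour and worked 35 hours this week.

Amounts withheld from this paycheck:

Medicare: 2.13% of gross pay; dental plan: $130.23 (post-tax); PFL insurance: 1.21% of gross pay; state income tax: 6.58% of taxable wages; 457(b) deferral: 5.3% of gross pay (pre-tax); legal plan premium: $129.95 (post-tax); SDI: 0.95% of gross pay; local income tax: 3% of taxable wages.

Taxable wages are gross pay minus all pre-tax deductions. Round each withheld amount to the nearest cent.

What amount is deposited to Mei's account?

Gross pay: 35 × $40.53 = $1,418.55
457(b) deferral: $1,418.55 × 0.053 = $75.18
Taxable wages = $1,418.55 − $75.18 = $1,343.37
Local income tax: $1,343.37 × 0.03 = $40.30
State income tax: $1,343.37 × 0.0658 = $88.39
PFL insurance: $1,418.55 × 0.0121 = $17.16
Medicare: $1,418.55 × 0.0213 = $30.22
SDI: $1,418.55 × 0.0095 = $13.48
Legal plan premium: $129.95
Dental plan: $130.23
Total deductions = $75.18 + $40.30 + $88.39 + $17.16 + $30.22 + $13.48 + $129.95 + $130.23 = $524.91
Net pay = $1,418.55 − $524.91 = $893.64

$893.64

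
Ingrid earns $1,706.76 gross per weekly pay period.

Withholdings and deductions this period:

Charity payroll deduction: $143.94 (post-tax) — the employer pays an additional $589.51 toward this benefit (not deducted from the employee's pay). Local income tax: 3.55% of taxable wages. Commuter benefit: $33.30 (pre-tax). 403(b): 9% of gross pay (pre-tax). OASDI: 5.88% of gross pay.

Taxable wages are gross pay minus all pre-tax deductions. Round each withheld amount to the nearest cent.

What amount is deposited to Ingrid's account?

$1,221.60

403(b): $1,706.76 × 0.09 = $153.61
Commuter benefit: $33.30
Pre-tax total = $153.61 + $33.30 = $186.91
Taxable wages = $1,706.76 − $186.91 = $1,519.85
Local income tax: $1,519.85 × 0.0355 = $53.95
OASDI: $1,706.76 × 0.0588 = $100.36
Charity payroll deduction: $143.94
(Employer's $589.51 toward charity payroll deduction is not withheld from the employee.)
Total deductions = $153.61 + $33.30 + $53.95 + $100.36 + $143.94 = $485.16
Net pay = $1,706.76 − $485.16 = $1,221.60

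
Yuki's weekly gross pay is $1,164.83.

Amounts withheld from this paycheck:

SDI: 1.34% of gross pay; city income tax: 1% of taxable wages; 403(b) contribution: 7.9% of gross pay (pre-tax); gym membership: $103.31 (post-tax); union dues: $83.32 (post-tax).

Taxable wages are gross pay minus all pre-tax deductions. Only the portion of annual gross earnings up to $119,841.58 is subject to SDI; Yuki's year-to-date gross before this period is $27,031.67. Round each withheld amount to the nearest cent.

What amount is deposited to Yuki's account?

403(b) contribution: $1,164.83 × 0.079 = $92.02
Taxable wages = $1,164.83 − $92.02 = $1,072.81
City income tax: $1,072.81 × 0.01 = $10.73
SDI: cap not yet reached, full $1,164.83 is subject → $1,164.83 × 0.0134 = $15.61
Gym membership: $103.31
Union dues: $83.32
Total deductions = $92.02 + $10.73 + $15.61 + $103.31 + $83.32 = $304.99
Net pay = $1,164.83 − $304.99 = $859.84

$859.84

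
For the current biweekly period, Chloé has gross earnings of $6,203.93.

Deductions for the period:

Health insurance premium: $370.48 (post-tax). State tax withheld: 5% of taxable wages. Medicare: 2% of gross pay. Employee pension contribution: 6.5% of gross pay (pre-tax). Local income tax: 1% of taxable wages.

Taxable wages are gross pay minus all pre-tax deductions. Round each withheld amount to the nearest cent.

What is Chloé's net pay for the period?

$4,958.07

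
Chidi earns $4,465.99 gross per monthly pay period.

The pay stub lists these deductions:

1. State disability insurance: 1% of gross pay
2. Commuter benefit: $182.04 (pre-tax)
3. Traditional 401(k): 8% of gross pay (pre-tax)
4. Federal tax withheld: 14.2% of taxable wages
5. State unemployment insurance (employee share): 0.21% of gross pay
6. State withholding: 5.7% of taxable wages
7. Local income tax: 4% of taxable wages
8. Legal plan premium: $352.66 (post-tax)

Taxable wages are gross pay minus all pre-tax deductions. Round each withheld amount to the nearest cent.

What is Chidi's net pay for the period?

$2,581.49

Traditional 401(k): $4,465.99 × 0.08 = $357.28
Commuter benefit: $182.04
Pre-tax total = $357.28 + $182.04 = $539.32
Taxable wages = $4,465.99 − $539.32 = $3,926.67
Local income tax: $3,926.67 × 0.04 = $157.07
State withholding: $3,926.67 × 0.057 = $223.82
Federal tax withheld: $3,926.67 × 0.142 = $557.59
State unemployment insurance (employee share): $4,465.99 × 0.0021 = $9.38
State disability insurance: $4,465.99 × 0.01 = $44.66
Legal plan premium: $352.66
Total deductions = $357.28 + $182.04 + $157.07 + $223.82 + $557.59 + $9.38 + $44.66 + $352.66 = $1,884.50
Net pay = $4,465.99 − $1,884.50 = $2,581.49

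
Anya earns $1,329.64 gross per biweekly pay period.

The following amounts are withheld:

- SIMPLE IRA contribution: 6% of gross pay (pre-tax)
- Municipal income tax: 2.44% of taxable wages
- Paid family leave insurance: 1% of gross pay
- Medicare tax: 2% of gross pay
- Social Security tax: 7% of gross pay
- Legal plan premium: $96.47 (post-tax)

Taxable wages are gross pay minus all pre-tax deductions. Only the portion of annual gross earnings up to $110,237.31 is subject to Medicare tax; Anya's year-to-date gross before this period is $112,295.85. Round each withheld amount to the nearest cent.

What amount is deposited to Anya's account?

$1,016.52

SIMPLE IRA contribution: $1,329.64 × 0.06 = $79.78
Taxable wages = $1,329.64 − $79.78 = $1,249.86
Municipal income tax: $1,249.86 × 0.0244 = $30.50
Paid family leave insurance: $1,329.64 × 0.01 = $13.30
Social Security tax: $1,329.64 × 0.07 = $93.07
Medicare tax: annual cap $110,237.31 already reached (YTD $112,295.85), so $0.00
Legal plan premium: $96.47
Total deductions = $79.78 + $30.50 + $13.30 + $93.07 + $0.00 + $96.47 = $313.12
Net pay = $1,329.64 − $313.12 = $1,016.52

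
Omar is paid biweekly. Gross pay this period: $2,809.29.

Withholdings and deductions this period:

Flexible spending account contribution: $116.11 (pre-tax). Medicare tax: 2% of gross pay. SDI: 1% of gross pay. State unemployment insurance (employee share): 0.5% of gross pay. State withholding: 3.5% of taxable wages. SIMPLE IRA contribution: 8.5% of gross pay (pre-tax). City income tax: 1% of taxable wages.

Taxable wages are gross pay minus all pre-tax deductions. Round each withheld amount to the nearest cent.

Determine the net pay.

Flexible spending account contribution: $116.11
SIMPLE IRA contribution: $2,809.29 × 0.085 = $238.79
Pre-tax total = $116.11 + $238.79 = $354.90
Taxable wages = $2,809.29 − $354.90 = $2,454.39
City income tax: $2,454.39 × 0.01 = $24.54
State withholding: $2,454.39 × 0.035 = $85.90
State unemployment insurance (employee share): $2,809.29 × 0.005 = $14.05
Medicare tax: $2,809.29 × 0.02 = $56.19
SDI: $2,809.29 × 0.01 = $28.09
Total deductions = $116.11 + $238.79 + $24.54 + $85.90 + $14.05 + $56.19 + $28.09 = $563.67
Net pay = $2,809.29 − $563.67 = $2,245.62

$2,245.62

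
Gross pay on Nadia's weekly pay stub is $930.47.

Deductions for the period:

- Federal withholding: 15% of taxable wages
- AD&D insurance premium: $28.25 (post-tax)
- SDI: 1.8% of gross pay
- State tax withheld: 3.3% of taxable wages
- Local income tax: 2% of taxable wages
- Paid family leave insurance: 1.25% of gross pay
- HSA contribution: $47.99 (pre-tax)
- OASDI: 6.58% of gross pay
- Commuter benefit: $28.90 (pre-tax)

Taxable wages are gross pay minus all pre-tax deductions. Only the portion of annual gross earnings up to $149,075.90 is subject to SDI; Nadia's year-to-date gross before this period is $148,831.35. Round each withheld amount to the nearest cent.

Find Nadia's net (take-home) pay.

HSA contribution: $47.99
Commuter benefit: $28.90
Pre-tax total = $47.99 + $28.90 = $76.89
Taxable wages = $930.47 − $76.89 = $853.58
Local income tax: $853.58 × 0.02 = $17.07
Federal withholding: $853.58 × 0.15 = $128.04
State tax withheld: $853.58 × 0.033 = $28.17
Paid family leave insurance: $930.47 × 0.0125 = $11.63
OASDI: $930.47 × 0.0658 = $61.22
SDI: only $149,075.90 − $148,831.35 = $244.55 of this check is subject → $244.55 × 0.018 = $4.40
AD&D insurance premium: $28.25
Total deductions = $47.99 + $28.90 + $17.07 + $128.04 + $28.17 + $11.63 + $61.22 + $4.40 + $28.25 = $355.67
Net pay = $930.47 − $355.67 = $574.80

$574.80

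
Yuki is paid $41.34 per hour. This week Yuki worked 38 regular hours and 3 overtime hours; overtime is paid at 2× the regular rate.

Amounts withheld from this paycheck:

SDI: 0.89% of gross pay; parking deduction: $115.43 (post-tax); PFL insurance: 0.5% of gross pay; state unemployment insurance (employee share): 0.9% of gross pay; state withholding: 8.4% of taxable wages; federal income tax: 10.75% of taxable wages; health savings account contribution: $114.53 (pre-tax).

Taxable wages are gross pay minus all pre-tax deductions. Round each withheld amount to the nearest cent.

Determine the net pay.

Regular pay: 38 × $41.34 = $1,570.92
Overtime pay: 3 × $41.34 × 2 = $248.04
Gross pay = $1,570.92 + $248.04 = $1,818.96
Health savings account contribution: $114.53
Taxable wages = $1,818.96 − $114.53 = $1,704.43
State withholding: $1,704.43 × 0.084 = $143.17
Federal income tax: $1,704.43 × 0.1075 = $183.23
SDI: $1,818.96 × 0.0089 = $16.19
PFL insurance: $1,818.96 × 0.005 = $9.09
State unemployment insurance (employee share): $1,818.96 × 0.009 = $16.37
Parking deduction: $115.43
Total deductions = $114.53 + $143.17 + $183.23 + $16.19 + $9.09 + $16.37 + $115.43 = $598.01
Net pay = $1,818.96 − $598.01 = $1,220.95

$1,220.95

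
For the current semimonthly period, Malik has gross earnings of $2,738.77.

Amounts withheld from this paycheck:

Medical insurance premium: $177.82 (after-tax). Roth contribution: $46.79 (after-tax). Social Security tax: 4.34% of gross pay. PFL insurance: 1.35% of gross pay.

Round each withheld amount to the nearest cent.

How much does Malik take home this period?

PFL insurance: $2,738.77 × 0.0135 = $36.97
Social Security tax: $2,738.77 × 0.0434 = $118.86
Roth contribution: $46.79
Medical insurance premium: $177.82
Total deductions = $36.97 + $118.86 + $46.79 + $177.82 = $380.44
Net pay = $2,738.77 − $380.44 = $2,358.33

$2,358.33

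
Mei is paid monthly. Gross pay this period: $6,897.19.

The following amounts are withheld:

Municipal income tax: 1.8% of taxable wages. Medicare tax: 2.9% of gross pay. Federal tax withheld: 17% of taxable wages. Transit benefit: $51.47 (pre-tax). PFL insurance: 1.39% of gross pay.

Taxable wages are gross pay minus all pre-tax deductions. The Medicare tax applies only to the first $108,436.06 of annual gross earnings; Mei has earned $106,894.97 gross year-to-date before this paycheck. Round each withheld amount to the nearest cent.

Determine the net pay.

$5,418.17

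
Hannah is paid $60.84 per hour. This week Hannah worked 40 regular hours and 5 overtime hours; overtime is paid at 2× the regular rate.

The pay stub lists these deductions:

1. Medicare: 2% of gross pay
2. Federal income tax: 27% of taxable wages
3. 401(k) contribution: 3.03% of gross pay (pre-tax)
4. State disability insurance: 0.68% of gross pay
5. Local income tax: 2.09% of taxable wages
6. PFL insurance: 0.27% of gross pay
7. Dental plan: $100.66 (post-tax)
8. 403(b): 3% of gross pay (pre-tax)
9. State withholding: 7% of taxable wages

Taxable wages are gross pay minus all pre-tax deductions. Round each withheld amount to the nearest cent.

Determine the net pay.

Regular pay: 40 × $60.84 = $2,433.60
Overtime pay: 5 × $60.84 × 2 = $608.40
Gross pay = $2,433.60 + $608.40 = $3,042.00
403(b): $3,042.00 × 0.03 = $91.26
401(k) contribution: $3,042.00 × 0.0303 = $92.17
Pre-tax total = $91.26 + $92.17 = $183.43
Taxable wages = $3,042.00 − $183.43 = $2,858.57
State withholding: $2,858.57 × 0.07 = $200.10
Local income tax: $2,858.57 × 0.0209 = $59.74
Federal income tax: $2,858.57 × 0.27 = $771.81
PFL insurance: $3,042.00 × 0.0027 = $8.21
State disability insurance: $3,042.00 × 0.0068 = $20.69
Medicare: $3,042.00 × 0.02 = $60.84
Dental plan: $100.66
Total deductions = $91.26 + $92.17 + $200.10 + $59.74 + $771.81 + $8.21 + $20.69 + $60.84 + $100.66 = $1,405.48
Net pay = $3,042.00 − $1,405.48 = $1,636.52

$1,636.52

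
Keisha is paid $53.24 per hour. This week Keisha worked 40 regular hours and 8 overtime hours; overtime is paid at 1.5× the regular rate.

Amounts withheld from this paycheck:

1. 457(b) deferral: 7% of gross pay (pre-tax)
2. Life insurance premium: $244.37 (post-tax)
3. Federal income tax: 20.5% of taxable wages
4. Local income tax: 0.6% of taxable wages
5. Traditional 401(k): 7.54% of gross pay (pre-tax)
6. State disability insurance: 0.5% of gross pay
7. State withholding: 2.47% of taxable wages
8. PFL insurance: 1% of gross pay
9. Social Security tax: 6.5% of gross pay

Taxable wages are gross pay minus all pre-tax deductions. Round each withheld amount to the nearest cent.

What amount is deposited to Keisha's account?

$1342.45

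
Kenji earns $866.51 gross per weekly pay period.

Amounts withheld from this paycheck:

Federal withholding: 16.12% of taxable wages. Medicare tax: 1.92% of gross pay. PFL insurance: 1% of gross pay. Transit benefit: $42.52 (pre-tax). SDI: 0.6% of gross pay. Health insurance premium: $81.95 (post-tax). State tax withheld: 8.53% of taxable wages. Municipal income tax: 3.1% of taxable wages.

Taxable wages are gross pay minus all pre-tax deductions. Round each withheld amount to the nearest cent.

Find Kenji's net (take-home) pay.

$482.87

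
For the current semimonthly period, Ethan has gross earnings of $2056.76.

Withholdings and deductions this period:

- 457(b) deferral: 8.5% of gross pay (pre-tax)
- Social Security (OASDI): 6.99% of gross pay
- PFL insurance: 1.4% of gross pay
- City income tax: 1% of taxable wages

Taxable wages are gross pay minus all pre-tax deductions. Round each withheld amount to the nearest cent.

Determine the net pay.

457(b) deferral: $2056.76 × 0.085 = $174.82
Taxable wages = $2056.76 − $174.82 = $1881.94
City income tax: $1881.94 × 0.01 = $18.82
PFL insurance: $2056.76 × 0.014 = $28.79
Social Security (OASDI): $2056.76 × 0.0699 = $143.77
Total deductions = $174.82 + $18.82 + $28.79 + $143.77 = $366.20
Net pay = $2056.76 − $366.20 = $1690.56

$1690.56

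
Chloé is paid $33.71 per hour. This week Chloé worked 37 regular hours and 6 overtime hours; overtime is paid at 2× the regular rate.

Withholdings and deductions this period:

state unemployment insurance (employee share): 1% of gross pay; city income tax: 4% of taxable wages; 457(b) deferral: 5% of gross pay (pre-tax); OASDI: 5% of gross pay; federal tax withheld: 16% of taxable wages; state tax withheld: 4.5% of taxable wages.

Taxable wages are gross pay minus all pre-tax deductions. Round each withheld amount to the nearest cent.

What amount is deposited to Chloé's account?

Regular pay: 37 × $33.71 = $1,247.27
Overtime pay: 6 × $33.71 × 2 = $404.52
Gross pay = $1,247.27 + $404.52 = $1,651.79
457(b) deferral: $1,651.79 × 0.05 = $82.59
Taxable wages = $1,651.79 − $82.59 = $1,569.20
City income tax: $1,569.20 × 0.04 = $62.77
Federal tax withheld: $1,569.20 × 0.16 = $251.07
State tax withheld: $1,569.20 × 0.045 = $70.61
State unemployment insurance (employee share): $1,651.79 × 0.01 = $16.52
OASDI: $1,651.79 × 0.05 = $82.59
Total deductions = $82.59 + $62.77 + $251.07 + $70.61 + $16.52 + $82.59 = $566.15
Net pay = $1,651.79 − $566.15 = $1,085.64

$1,085.64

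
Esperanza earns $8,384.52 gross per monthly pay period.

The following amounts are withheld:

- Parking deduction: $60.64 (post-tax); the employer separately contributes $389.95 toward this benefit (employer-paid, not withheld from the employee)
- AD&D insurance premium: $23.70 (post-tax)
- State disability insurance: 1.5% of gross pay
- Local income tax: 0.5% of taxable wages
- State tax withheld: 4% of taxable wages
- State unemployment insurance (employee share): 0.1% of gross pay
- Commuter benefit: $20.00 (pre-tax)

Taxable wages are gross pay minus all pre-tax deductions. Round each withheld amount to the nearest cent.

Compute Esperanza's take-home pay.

Commuter benefit: $20.00
Taxable wages = $8,384.52 − $20.00 = $8,364.52
State tax withheld: $8,364.52 × 0.04 = $334.58
Local income tax: $8,364.52 × 0.005 = $41.82
State disability insurance: $8,384.52 × 0.015 = $125.77
State unemployment insurance (employee share): $8,384.52 × 0.001 = $8.38
AD&D insurance premium: $23.70
Parking deduction: $60.64
(Employer's $389.95 toward parking deduction is not withheld from the employee.)
Total deductions = $20.00 + $334.58 + $41.82 + $125.77 + $8.38 + $23.70 + $60.64 = $614.89
Net pay = $8,384.52 − $614.89 = $7,769.63

$7,769.63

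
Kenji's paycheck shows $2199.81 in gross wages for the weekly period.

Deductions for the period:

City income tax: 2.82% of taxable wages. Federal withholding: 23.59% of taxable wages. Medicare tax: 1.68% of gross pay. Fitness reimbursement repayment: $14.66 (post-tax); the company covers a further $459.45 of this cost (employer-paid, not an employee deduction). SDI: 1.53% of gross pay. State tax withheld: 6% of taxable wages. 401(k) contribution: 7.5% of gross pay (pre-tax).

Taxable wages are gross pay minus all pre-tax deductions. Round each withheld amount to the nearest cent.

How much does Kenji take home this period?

$1290.06

401(k) contribution: $2199.81 × 0.075 = $164.99
Taxable wages = $2199.81 − $164.99 = $2034.82
Federal withholding: $2034.82 × 0.2359 = $480.01
State tax withheld: $2034.82 × 0.06 = $122.09
City income tax: $2034.82 × 0.0282 = $57.38
SDI: $2199.81 × 0.0153 = $33.66
Medicare tax: $2199.81 × 0.0168 = $36.96
Fitness reimbursement repayment: $14.66
(Employer's $459.45 toward fitness reimbursement repayment is not withheld from the employee.)
Total deductions = $164.99 + $480.01 + $122.09 + $57.38 + $33.66 + $36.96 + $14.66 = $909.75
Net pay = $2199.81 − $909.75 = $1290.06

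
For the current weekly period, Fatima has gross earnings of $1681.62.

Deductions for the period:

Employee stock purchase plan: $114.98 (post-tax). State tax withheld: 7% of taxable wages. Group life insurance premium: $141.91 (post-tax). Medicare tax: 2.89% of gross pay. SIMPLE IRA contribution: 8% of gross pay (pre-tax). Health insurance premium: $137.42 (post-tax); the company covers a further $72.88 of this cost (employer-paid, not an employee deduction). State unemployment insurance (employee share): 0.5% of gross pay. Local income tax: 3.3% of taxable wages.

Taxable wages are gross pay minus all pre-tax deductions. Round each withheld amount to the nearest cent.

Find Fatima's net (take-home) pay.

$936.42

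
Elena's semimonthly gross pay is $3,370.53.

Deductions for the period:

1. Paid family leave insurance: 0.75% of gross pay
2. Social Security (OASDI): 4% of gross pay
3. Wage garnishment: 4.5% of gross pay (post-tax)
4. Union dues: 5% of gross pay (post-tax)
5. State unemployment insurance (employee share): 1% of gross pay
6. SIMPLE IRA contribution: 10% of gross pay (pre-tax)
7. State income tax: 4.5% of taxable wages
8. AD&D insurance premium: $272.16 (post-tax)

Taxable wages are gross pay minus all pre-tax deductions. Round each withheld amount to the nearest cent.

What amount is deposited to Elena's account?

$2,110.80

SIMPLE IRA contribution: $3,370.53 × 0.1 = $337.05
Taxable wages = $3,370.53 − $337.05 = $3,033.48
State income tax: $3,033.48 × 0.045 = $136.51
Social Security (OASDI): $3,370.53 × 0.04 = $134.82
State unemployment insurance (employee share): $3,370.53 × 0.01 = $33.71
Paid family leave insurance: $3,370.53 × 0.0075 = $25.28
Wage garnishment: $3,370.53 × 0.045 = $151.67
AD&D insurance premium: $272.16
Union dues: $3,370.53 × 0.05 = $168.53
Total deductions = $337.05 + $136.51 + $134.82 + $33.71 + $25.28 + $151.67 + $272.16 + $168.53 = $1,259.73
Net pay = $3,370.53 − $1,259.73 = $2,110.80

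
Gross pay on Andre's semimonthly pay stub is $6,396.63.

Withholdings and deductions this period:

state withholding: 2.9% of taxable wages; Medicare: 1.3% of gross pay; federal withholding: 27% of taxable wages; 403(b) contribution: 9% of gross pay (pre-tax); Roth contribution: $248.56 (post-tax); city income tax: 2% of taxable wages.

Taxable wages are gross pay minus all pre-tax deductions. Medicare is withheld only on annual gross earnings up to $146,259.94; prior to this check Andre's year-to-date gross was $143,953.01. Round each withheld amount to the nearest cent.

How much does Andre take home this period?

$3,685.50

403(b) contribution: $6,396.63 × 0.09 = $575.70
Taxable wages = $6,396.63 − $575.70 = $5,820.93
City income tax: $5,820.93 × 0.02 = $116.42
State withholding: $5,820.93 × 0.029 = $168.81
Federal withholding: $5,820.93 × 0.27 = $1,571.65
Medicare: only $146,259.94 − $143,953.01 = $2,306.93 of this check is subject → $2,306.93 × 0.013 = $29.99
Roth contribution: $248.56
Total deductions = $575.70 + $116.42 + $168.81 + $1,571.65 + $29.99 + $248.56 = $2,711.13
Net pay = $6,396.63 − $2,711.13 = $3,685.50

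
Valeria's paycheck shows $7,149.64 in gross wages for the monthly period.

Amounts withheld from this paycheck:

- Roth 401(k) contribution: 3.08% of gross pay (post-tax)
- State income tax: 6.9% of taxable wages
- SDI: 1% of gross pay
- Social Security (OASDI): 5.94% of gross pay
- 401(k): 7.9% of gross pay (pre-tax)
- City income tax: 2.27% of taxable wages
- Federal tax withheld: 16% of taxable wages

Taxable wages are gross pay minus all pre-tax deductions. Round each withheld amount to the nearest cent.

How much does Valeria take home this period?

401(k): $7,149.64 × 0.079 = $564.82
Taxable wages = $7,149.64 − $564.82 = $6,584.82
City income tax: $6,584.82 × 0.0227 = $149.48
State income tax: $6,584.82 × 0.069 = $454.35
Federal tax withheld: $6,584.82 × 0.16 = $1,053.57
SDI: $7,149.64 × 0.01 = $71.50
Social Security (OASDI): $7,149.64 × 0.0594 = $424.69
Roth 401(k) contribution: $7,149.64 × 0.0308 = $220.21
Total deductions = $564.82 + $149.48 + $454.35 + $1,053.57 + $71.50 + $424.69 + $220.21 = $2,938.62
Net pay = $7,149.64 − $2,938.62 = $4,211.02

$4,211.02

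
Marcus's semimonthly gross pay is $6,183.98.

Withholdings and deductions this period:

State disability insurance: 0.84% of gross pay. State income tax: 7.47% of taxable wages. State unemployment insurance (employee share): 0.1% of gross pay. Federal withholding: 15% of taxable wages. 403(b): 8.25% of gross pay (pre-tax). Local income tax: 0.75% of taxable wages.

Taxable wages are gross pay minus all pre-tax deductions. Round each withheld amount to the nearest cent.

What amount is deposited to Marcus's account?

403(b): $6,183.98 × 0.0825 = $510.18
Taxable wages = $6,183.98 − $510.18 = $5,673.80
Local income tax: $5,673.80 × 0.0075 = $42.55
State income tax: $5,673.80 × 0.0747 = $423.83
Federal withholding: $5,673.80 × 0.15 = $851.07
State disability insurance: $6,183.98 × 0.0084 = $51.95
State unemployment insurance (employee share): $6,183.98 × 0.001 = $6.18
Total deductions = $510.18 + $42.55 + $423.83 + $851.07 + $51.95 + $6.18 = $1,885.76
Net pay = $6,183.98 − $1,885.76 = $4,298.22

$4,298.22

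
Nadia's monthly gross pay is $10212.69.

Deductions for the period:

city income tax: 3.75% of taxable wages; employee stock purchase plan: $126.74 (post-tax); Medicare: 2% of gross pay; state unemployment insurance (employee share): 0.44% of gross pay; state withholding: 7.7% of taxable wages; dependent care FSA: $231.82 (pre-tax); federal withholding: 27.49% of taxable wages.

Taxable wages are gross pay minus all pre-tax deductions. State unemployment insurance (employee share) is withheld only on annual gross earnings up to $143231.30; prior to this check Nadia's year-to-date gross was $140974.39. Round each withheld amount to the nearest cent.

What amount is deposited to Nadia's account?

$5753.40

Dependent care FSA: $231.82
Taxable wages = $10212.69 − $231.82 = $9980.87
City income tax: $9980.87 × 0.0375 = $374.28
Federal withholding: $9980.87 × 0.2749 = $2743.74
State withholding: $9980.87 × 0.077 = $768.53
Medicare: $10212.69 × 0.02 = $204.25
State unemployment insurance (employee share): only $143231.30 − $140974.39 = $2256.91 of this check is subject → $2256.91 × 0.0044 = $9.93
Employee stock purchase plan: $126.74
Total deductions = $231.82 + $374.28 + $2743.74 + $768.53 + $204.25 + $9.93 + $126.74 = $4459.29
Net pay = $10212.69 − $4459.29 = $5753.40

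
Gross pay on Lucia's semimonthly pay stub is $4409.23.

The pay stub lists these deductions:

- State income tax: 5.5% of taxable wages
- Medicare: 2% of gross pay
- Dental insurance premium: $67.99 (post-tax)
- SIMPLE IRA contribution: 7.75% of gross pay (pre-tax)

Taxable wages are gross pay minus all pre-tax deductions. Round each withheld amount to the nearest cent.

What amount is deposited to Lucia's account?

SIMPLE IRA contribution: $4409.23 × 0.0775 = $341.72
Taxable wages = $4409.23 − $341.72 = $4067.51
State income tax: $4067.51 × 0.055 = $223.71
Medicare: $4409.23 × 0.02 = $88.18
Dental insurance premium: $67.99
Total deductions = $341.72 + $223.71 + $88.18 + $67.99 = $721.60
Net pay = $4409.23 − $721.60 = $3687.63

$3687.63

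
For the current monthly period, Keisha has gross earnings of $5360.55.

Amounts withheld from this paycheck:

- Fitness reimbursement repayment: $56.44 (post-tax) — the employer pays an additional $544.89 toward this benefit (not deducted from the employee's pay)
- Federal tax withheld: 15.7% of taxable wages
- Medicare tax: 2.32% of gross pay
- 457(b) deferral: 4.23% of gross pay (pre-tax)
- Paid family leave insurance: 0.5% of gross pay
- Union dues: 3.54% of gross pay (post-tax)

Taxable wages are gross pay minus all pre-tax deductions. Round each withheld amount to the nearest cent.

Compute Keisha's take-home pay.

457(b) deferral: $5360.55 × 0.0423 = $226.75
Taxable wages = $5360.55 − $226.75 = $5133.80
Federal tax withheld: $5133.80 × 0.157 = $806.01
Medicare tax: $5360.55 × 0.0232 = $124.36
Paid family leave insurance: $5360.55 × 0.005 = $26.80
Union dues: $5360.55 × 0.0354 = $189.76
Fitness reimbursement repayment: $56.44
(Employer's $544.89 toward fitness reimbursement repayment is not withheld from the employee.)
Total deductions = $226.75 + $806.01 + $124.36 + $26.80 + $189.76 + $56.44 = $1430.12
Net pay = $5360.55 − $1430.12 = $3930.43

$3930.43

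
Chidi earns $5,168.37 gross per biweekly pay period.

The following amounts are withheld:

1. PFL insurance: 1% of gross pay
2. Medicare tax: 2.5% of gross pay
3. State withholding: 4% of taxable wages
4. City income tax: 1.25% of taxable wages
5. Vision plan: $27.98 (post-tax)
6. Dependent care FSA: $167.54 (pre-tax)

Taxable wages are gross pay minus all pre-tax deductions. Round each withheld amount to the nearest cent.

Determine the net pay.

$4,529.42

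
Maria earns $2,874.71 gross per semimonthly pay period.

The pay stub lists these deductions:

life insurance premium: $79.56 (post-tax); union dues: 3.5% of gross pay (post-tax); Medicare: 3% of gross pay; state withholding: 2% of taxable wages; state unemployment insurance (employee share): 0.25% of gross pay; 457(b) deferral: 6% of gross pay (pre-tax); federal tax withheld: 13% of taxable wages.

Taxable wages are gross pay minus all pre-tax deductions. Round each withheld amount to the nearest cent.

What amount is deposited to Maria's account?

457(b) deferral: $2,874.71 × 0.06 = $172.48
Taxable wages = $2,874.71 − $172.48 = $2,702.23
Federal tax withheld: $2,702.23 × 0.13 = $351.29
State withholding: $2,702.23 × 0.02 = $54.04
Medicare: $2,874.71 × 0.03 = $86.24
State unemployment insurance (employee share): $2,874.71 × 0.0025 = $7.19
Life insurance premium: $79.56
Union dues: $2,874.71 × 0.035 = $100.61
Total deductions = $172.48 + $351.29 + $54.04 + $86.24 + $7.19 + $79.56 + $100.61 = $851.41
Net pay = $2,874.71 − $851.41 = $2,023.30

$2,023.30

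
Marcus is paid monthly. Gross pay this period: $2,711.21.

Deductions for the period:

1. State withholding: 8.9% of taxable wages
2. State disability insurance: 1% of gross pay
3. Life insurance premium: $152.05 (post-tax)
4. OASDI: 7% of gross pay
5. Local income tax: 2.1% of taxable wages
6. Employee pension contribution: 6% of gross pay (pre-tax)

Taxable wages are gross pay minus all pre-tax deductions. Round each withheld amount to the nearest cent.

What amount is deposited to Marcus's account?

$1,899.26

Employee pension contribution: $2,711.21 × 0.06 = $162.67
Taxable wages = $2,711.21 − $162.67 = $2,548.54
State withholding: $2,548.54 × 0.089 = $226.82
Local income tax: $2,548.54 × 0.021 = $53.52
OASDI: $2,711.21 × 0.07 = $189.78
State disability insurance: $2,711.21 × 0.01 = $27.11
Life insurance premium: $152.05
Total deductions = $162.67 + $226.82 + $53.52 + $189.78 + $27.11 + $152.05 = $811.95
Net pay = $2,711.21 − $811.95 = $1,899.26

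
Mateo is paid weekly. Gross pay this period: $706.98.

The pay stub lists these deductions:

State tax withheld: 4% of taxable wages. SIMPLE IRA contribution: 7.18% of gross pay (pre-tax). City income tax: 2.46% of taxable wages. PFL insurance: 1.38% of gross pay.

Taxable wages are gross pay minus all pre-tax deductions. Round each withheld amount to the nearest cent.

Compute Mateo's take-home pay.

SIMPLE IRA contribution: $706.98 × 0.0718 = $50.76
Taxable wages = $706.98 − $50.76 = $656.22
State tax withheld: $656.22 × 0.04 = $26.25
City income tax: $656.22 × 0.0246 = $16.14
PFL insurance: $706.98 × 0.0138 = $9.76
Total deductions = $50.76 + $26.25 + $16.14 + $9.76 = $102.91
Net pay = $706.98 − $102.91 = $604.07

$604.07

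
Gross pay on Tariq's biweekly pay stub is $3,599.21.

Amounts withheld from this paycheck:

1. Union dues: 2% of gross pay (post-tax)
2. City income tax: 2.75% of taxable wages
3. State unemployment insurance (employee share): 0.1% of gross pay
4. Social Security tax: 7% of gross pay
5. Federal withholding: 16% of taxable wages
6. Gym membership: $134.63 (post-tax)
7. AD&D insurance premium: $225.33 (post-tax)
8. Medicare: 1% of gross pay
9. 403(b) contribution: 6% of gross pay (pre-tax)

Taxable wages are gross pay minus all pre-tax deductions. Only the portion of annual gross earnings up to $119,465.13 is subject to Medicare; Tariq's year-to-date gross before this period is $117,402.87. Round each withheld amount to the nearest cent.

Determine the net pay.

$2,040.80

403(b) contribution: $3,599.21 × 0.06 = $215.95
Taxable wages = $3,599.21 − $215.95 = $3,383.26
Federal withholding: $3,383.26 × 0.16 = $541.32
City income tax: $3,383.26 × 0.0275 = $93.04
State unemployment insurance (employee share): $3,599.21 × 0.001 = $3.60
Medicare: only $119,465.13 − $117,402.87 = $2,062.26 of this check is subject → $2,062.26 × 0.01 = $20.62
Social Security tax: $3,599.21 × 0.07 = $251.94
Union dues: $3,599.21 × 0.02 = $71.98
Gym membership: $134.63
AD&D insurance premium: $225.33
Total deductions = $215.95 + $541.32 + $93.04 + $3.60 + $20.62 + $251.94 + $71.98 + $134.63 + $225.33 = $1,558.41
Net pay = $3,599.21 − $1,558.41 = $2,040.80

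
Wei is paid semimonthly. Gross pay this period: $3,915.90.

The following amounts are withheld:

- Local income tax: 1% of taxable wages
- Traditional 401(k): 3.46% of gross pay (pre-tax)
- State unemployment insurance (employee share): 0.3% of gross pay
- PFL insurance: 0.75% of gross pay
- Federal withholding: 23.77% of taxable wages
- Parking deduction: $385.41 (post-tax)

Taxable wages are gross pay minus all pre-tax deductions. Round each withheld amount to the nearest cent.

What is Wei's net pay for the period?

$2,417.48

Traditional 401(k): $3,915.90 × 0.0346 = $135.49
Taxable wages = $3,915.90 − $135.49 = $3,780.41
Local income tax: $3,780.41 × 0.01 = $37.80
Federal withholding: $3,780.41 × 0.2377 = $898.60
State unemployment insurance (employee share): $3,915.90 × 0.003 = $11.75
PFL insurance: $3,915.90 × 0.0075 = $29.37
Parking deduction: $385.41
Total deductions = $135.49 + $37.80 + $898.60 + $11.75 + $29.37 + $385.41 = $1,498.42
Net pay = $3,915.90 − $1,498.42 = $2,417.48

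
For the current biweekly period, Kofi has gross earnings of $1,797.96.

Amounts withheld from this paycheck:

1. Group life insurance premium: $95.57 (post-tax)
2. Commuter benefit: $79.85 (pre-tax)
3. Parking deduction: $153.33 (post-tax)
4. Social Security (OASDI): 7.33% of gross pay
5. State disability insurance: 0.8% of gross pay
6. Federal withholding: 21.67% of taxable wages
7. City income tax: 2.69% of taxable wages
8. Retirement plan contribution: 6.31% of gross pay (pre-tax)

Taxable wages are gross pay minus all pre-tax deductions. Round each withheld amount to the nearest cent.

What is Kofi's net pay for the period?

$818.69

Commuter benefit: $79.85
Retirement plan contribution: $1,797.96 × 0.0631 = $113.45
Pre-tax total = $79.85 + $113.45 = $193.30
Taxable wages = $1,797.96 − $193.30 = $1,604.66
City income tax: $1,604.66 × 0.0269 = $43.17
Federal withholding: $1,604.66 × 0.2167 = $347.73
Social Security (OASDI): $1,797.96 × 0.0733 = $131.79
State disability insurance: $1,797.96 × 0.008 = $14.38
Group life insurance premium: $95.57
Parking deduction: $153.33
Total deductions = $79.85 + $113.45 + $43.17 + $347.73 + $131.79 + $14.38 + $95.57 + $153.33 = $979.27
Net pay = $1,797.96 − $979.27 = $818.69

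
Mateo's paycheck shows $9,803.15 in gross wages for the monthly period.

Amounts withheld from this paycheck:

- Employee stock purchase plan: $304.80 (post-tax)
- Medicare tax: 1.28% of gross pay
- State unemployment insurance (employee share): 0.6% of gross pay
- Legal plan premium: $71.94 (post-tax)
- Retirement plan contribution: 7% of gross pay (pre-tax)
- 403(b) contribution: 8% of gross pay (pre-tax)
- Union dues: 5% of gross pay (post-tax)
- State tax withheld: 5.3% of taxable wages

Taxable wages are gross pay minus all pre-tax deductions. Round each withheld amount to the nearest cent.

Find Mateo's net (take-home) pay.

$6,839.85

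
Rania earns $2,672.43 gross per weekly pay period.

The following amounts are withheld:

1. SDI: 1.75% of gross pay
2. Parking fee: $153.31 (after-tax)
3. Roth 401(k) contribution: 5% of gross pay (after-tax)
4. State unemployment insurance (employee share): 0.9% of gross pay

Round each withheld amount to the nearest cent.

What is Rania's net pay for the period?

$2,314.68

State unemployment insurance (employee share): $2,672.43 × 0.009 = $24.05
SDI: $2,672.43 × 0.0175 = $46.77
Roth 401(k) contribution: $2,672.43 × 0.05 = $133.62
Parking fee: $153.31
Total deductions = $24.05 + $46.77 + $133.62 + $153.31 = $357.75
Net pay = $2,672.43 − $357.75 = $2,314.68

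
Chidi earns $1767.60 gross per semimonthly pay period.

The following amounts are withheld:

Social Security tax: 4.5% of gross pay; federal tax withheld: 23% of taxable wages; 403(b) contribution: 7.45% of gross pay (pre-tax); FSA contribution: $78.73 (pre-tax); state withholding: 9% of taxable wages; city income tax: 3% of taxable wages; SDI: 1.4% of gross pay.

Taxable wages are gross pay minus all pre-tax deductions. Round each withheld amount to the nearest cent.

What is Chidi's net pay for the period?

403(b) contribution: $1767.60 × 0.0745 = $131.69
FSA contribution: $78.73
Pre-tax total = $131.69 + $78.73 = $210.42
Taxable wages = $1767.60 − $210.42 = $1557.18
Federal tax withheld: $1557.18 × 0.23 = $358.15
State withholding: $1557.18 × 0.09 = $140.15
City income tax: $1557.18 × 0.03 = $46.72
SDI: $1767.60 × 0.014 = $24.75
Social Security tax: $1767.60 × 0.045 = $79.54
Total deductions = $131.69 + $78.73 + $358.15 + $140.15 + $46.72 + $24.75 + $79.54 = $859.73
Net pay = $1767.60 − $859.73 = $907.87

$907.87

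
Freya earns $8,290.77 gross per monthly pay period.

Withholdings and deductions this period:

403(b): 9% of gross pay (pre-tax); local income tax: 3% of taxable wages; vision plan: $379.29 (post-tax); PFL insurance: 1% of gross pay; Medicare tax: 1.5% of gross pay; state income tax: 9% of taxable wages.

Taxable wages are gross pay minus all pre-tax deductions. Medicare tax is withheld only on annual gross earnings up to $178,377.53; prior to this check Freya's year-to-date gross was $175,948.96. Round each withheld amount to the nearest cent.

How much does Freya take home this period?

403(b): $8,290.77 × 0.09 = $746.17
Taxable wages = $8,290.77 − $746.17 = $7,544.60
Local income tax: $7,544.60 × 0.03 = $226.34
State income tax: $7,544.60 × 0.09 = $679.01
PFL insurance: $8,290.77 × 0.01 = $82.91
Medicare tax: only $178,377.53 − $175,948.96 = $2,428.57 of this check is subject → $2,428.57 × 0.015 = $36.43
Vision plan: $379.29
Total deductions = $746.17 + $226.34 + $679.01 + $82.91 + $36.43 + $379.29 = $2,150.15
Net pay = $8,290.77 − $2,150.15 = $6,140.62

$6,140.62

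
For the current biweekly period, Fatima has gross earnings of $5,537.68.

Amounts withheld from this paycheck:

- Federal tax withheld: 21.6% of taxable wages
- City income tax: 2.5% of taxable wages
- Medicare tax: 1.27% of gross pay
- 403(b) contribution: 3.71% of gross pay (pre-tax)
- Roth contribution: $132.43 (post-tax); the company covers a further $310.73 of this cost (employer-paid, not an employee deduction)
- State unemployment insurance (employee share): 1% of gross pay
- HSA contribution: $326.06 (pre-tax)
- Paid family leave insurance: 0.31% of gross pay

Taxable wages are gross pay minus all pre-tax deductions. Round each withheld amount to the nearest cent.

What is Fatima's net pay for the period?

HSA contribution: $326.06
403(b) contribution: $5,537.68 × 0.0371 = $205.45
Pre-tax total = $326.06 + $205.45 = $531.51
Taxable wages = $5,537.68 − $531.51 = $5,006.17
City income tax: $5,006.17 × 0.025 = $125.15
Federal tax withheld: $5,006.17 × 0.216 = $1,081.33
Medicare tax: $5,537.68 × 0.0127 = $70.33
Paid family leave insurance: $5,537.68 × 0.0031 = $17.17
State unemployment insurance (employee share): $5,537.68 × 0.01 = $55.38
Roth contribution: $132.43
(Employer's $310.73 toward Roth contribution is not withheld from the employee.)
Total deductions = $326.06 + $205.45 + $125.15 + $1,081.33 + $70.33 + $17.17 + $55.38 + $132.43 = $2,013.30
Net pay = $5,537.68 − $2,013.30 = $3,524.38

$3,524.38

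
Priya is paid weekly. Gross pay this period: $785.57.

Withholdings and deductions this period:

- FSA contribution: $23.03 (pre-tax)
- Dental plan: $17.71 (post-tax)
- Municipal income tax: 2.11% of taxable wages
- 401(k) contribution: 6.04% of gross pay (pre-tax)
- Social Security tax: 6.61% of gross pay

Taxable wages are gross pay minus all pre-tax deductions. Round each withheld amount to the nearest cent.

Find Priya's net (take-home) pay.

FSA contribution: $23.03
401(k) contribution: $785.57 × 0.0604 = $47.45
Pre-tax total = $23.03 + $47.45 = $70.48
Taxable wages = $785.57 − $70.48 = $715.09
Municipal income tax: $715.09 × 0.0211 = $15.09
Social Security tax: $785.57 × 0.0661 = $51.93
Dental plan: $17.71
Total deductions = $23.03 + $47.45 + $15.09 + $51.93 + $17.71 = $155.21
Net pay = $785.57 − $155.21 = $630.36

$630.36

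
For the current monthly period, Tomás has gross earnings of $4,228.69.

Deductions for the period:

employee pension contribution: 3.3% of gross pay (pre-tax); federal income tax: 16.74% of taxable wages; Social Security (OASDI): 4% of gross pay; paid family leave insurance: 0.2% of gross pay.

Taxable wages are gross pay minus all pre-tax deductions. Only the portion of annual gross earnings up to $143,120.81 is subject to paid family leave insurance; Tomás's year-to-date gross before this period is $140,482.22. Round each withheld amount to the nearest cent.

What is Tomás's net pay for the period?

$3,230.19

Employee pension contribution: $4,228.69 × 0.033 = $139.55
Taxable wages = $4,228.69 − $139.55 = $4,089.14
Federal income tax: $4,089.14 × 0.1674 = $684.52
Paid family leave insurance: only $143,120.81 − $140,482.22 = $2,638.59 of this check is subject → $2,638.59 × 0.002 = $5.28
Social Security (OASDI): $4,228.69 × 0.04 = $169.15
Total deductions = $139.55 + $684.52 + $5.28 + $169.15 = $998.50
Net pay = $4,228.69 − $998.50 = $3,230.19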